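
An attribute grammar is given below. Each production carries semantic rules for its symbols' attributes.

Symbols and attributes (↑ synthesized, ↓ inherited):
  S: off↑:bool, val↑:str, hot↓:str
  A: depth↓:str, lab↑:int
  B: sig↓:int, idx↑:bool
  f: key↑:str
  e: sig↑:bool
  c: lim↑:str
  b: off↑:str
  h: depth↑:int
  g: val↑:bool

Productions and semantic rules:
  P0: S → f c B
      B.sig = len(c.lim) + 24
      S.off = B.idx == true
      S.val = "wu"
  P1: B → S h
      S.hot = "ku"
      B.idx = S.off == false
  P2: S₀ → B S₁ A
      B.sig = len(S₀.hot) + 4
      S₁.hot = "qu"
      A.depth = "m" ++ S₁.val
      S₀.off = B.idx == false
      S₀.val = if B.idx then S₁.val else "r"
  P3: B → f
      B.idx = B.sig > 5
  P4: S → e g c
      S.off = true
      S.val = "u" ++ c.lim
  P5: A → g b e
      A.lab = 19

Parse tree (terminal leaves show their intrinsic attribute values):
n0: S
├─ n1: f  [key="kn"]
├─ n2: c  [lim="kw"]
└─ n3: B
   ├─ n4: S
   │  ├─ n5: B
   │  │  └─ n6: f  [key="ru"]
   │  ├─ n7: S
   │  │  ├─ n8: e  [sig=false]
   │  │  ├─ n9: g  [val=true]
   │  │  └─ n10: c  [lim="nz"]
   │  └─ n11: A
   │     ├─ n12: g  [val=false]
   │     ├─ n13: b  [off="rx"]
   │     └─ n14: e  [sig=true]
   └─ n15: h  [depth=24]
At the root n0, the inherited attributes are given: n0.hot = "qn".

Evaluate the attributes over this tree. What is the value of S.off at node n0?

true

1. n0.hot = "qn"  [given at root]
2. n1.key = "kn"  [terminal]
3. n2.lim = "kw"  [terminal]
4. n3.sig = 26  [len(c.lim) + 24]
5. n4.hot = "ku"  ["ku"]
6. n5.sig = 6  [len(S₀.hot) + 4]
7. n6.key = "ru"  [terminal]
8. n5.idx = true  [B.sig > 5]
9. n7.hot = "qu"  ["qu"]
10. n8.sig = false  [terminal]
11. n9.val = true  [terminal]
12. n10.lim = "nz"  [terminal]
13. n7.off = true  [true]
14. n7.val = "unz"  ["u" ++ c.lim]
15. n11.depth = "munz"  ["m" ++ S₁.val]
16. n12.val = false  [terminal]
17. n13.off = "rx"  [terminal]
18. n14.sig = true  [terminal]
19. n11.lab = 19  [19]
20. n4.off = false  [B.idx == false]
21. n4.val = "unz"  [if B.idx then S₁.val else "r"]
22. n15.depth = 24  [terminal]
23. n3.idx = true  [S.off == false]
24. n0.off = true  [B.idx == true]
25. n0.val = "wu"  ["wu"]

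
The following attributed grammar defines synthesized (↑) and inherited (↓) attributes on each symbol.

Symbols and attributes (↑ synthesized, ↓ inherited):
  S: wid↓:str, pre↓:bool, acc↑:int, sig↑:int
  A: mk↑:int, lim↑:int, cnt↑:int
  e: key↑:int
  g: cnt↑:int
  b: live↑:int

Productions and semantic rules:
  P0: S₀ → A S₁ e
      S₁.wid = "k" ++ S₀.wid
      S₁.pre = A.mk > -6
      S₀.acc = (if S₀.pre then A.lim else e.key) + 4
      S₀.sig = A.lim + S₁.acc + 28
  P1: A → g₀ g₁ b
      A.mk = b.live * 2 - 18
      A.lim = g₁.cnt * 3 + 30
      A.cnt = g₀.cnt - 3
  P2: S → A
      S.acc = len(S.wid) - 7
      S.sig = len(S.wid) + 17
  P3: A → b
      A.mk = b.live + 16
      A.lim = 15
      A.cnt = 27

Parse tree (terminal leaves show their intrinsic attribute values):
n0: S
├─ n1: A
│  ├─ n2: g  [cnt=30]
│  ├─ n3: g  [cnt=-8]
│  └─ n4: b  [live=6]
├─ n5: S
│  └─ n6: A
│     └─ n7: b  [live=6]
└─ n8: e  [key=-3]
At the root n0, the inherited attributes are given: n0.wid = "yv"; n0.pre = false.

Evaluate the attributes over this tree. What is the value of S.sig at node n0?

1. n0.wid = "yv"  [given at root]
2. n0.pre = false  [given at root]
3. n2.cnt = 30  [terminal]
4. n3.cnt = -8  [terminal]
5. n4.live = 6  [terminal]
6. n1.mk = -6  [b.live * 2 - 18]
7. n1.lim = 6  [g₁.cnt * 3 + 30]
8. n1.cnt = 27  [g₀.cnt - 3]
9. n5.wid = "kyv"  ["k" ++ S₀.wid]
10. n5.pre = false  [A.mk > -6]
11. n7.live = 6  [terminal]
12. n6.mk = 22  [b.live + 16]
13. n6.lim = 15  [15]
14. n6.cnt = 27  [27]
15. n5.acc = -4  [len(S.wid) - 7]
16. n5.sig = 20  [len(S.wid) + 17]
17. n8.key = -3  [terminal]
18. n0.acc = 1  [(if S₀.pre then A.lim else e.key) + 4]
19. n0.sig = 30  [A.lim + S₁.acc + 28]

30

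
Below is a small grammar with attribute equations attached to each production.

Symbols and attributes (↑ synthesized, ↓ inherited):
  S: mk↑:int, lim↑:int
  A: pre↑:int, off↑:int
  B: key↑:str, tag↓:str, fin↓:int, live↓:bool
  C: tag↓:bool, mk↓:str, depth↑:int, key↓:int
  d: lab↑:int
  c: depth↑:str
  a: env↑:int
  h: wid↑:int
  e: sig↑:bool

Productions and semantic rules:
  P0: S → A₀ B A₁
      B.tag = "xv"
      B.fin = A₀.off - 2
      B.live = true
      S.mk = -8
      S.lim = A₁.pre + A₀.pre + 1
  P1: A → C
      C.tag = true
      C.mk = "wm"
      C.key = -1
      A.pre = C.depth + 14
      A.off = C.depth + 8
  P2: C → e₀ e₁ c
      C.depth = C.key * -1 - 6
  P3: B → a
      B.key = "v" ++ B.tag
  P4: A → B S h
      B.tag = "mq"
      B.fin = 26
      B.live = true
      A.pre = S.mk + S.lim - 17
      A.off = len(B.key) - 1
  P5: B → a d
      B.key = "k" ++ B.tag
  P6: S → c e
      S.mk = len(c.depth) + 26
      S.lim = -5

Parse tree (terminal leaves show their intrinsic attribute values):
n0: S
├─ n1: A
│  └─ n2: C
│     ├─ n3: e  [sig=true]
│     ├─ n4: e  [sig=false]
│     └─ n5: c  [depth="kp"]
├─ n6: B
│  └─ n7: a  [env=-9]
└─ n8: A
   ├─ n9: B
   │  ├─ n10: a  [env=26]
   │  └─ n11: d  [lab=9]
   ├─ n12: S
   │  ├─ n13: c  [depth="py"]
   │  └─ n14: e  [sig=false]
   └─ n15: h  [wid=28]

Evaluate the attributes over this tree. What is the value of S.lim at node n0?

1. n2.tag = true  [true]
2. n2.mk = "wm"  ["wm"]
3. n2.key = -1  [-1]
4. n3.sig = true  [terminal]
5. n4.sig = false  [terminal]
6. n5.depth = "kp"  [terminal]
7. n2.depth = -5  [C.key * -1 - 6]
8. n1.pre = 9  [C.depth + 14]
9. n1.off = 3  [C.depth + 8]
10. n6.tag = "xv"  ["xv"]
11. n6.fin = 1  [A₀.off - 2]
12. n6.live = true  [true]
13. n7.env = -9  [terminal]
14. n6.key = "vxv"  ["v" ++ B.tag]
15. n9.tag = "mq"  ["mq"]
16. n9.fin = 26  [26]
17. n9.live = true  [true]
18. n10.env = 26  [terminal]
19. n11.lab = 9  [terminal]
20. n9.key = "kmq"  ["k" ++ B.tag]
21. n13.depth = "py"  [terminal]
22. n14.sig = false  [terminal]
23. n12.mk = 28  [len(c.depth) + 26]
24. n12.lim = -5  [-5]
25. n15.wid = 28  [terminal]
26. n8.pre = 6  [S.mk + S.lim - 17]
27. n8.off = 2  [len(B.key) - 1]
28. n0.mk = -8  [-8]
29. n0.lim = 16  [A₁.pre + A₀.pre + 1]

16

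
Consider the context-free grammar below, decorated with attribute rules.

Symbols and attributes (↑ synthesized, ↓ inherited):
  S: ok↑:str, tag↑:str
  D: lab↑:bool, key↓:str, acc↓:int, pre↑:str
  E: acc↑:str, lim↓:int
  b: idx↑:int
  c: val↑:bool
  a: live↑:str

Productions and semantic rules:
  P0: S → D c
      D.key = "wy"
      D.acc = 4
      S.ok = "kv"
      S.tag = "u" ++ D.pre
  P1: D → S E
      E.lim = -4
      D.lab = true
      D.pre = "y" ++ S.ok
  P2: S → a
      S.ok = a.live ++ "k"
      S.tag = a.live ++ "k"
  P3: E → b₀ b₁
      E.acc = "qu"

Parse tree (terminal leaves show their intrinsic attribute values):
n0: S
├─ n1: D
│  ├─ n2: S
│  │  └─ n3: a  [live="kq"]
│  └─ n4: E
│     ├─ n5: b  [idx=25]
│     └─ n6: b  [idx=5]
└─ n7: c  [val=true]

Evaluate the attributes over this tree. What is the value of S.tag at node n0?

1. n1.key = "wy"  ["wy"]
2. n1.acc = 4  [4]
3. n3.live = "kq"  [terminal]
4. n2.ok = "kqk"  [a.live ++ "k"]
5. n2.tag = "kqk"  [a.live ++ "k"]
6. n4.lim = -4  [-4]
7. n5.idx = 25  [terminal]
8. n6.idx = 5  [terminal]
9. n4.acc = "qu"  ["qu"]
10. n1.lab = true  [true]
11. n1.pre = "ykqk"  ["y" ++ S.ok]
12. n7.val = true  [terminal]
13. n0.ok = "kv"  ["kv"]
14. n0.tag = "uykqk"  ["u" ++ D.pre]

"uykqk"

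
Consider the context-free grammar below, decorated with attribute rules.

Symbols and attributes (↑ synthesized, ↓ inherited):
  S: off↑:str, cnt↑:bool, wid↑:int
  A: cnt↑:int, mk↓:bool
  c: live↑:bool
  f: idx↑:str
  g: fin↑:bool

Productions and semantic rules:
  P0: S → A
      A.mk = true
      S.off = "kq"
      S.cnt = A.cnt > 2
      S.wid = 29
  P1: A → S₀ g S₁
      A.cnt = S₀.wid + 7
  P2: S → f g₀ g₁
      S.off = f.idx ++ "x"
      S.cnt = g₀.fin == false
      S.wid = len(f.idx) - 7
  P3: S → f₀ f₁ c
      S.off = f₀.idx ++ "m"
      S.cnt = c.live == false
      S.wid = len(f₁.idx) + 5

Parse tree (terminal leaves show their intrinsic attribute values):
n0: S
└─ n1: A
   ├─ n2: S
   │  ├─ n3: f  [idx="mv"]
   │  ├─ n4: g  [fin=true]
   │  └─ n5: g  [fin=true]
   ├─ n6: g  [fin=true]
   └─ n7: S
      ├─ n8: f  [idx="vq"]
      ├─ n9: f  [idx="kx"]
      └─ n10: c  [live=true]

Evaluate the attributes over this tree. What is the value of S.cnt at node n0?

1. n1.mk = true  [true]
2. n3.idx = "mv"  [terminal]
3. n4.fin = true  [terminal]
4. n5.fin = true  [terminal]
5. n2.off = "mvx"  [f.idx ++ "x"]
6. n2.cnt = false  [g₀.fin == false]
7. n2.wid = -5  [len(f.idx) - 7]
8. n6.fin = true  [terminal]
9. n8.idx = "vq"  [terminal]
10. n9.idx = "kx"  [terminal]
11. n10.live = true  [terminal]
12. n7.off = "vqm"  [f₀.idx ++ "m"]
13. n7.cnt = false  [c.live == false]
14. n7.wid = 7  [len(f₁.idx) + 5]
15. n1.cnt = 2  [S₀.wid + 7]
16. n0.off = "kq"  ["kq"]
17. n0.cnt = false  [A.cnt > 2]
18. n0.wid = 29  [29]

false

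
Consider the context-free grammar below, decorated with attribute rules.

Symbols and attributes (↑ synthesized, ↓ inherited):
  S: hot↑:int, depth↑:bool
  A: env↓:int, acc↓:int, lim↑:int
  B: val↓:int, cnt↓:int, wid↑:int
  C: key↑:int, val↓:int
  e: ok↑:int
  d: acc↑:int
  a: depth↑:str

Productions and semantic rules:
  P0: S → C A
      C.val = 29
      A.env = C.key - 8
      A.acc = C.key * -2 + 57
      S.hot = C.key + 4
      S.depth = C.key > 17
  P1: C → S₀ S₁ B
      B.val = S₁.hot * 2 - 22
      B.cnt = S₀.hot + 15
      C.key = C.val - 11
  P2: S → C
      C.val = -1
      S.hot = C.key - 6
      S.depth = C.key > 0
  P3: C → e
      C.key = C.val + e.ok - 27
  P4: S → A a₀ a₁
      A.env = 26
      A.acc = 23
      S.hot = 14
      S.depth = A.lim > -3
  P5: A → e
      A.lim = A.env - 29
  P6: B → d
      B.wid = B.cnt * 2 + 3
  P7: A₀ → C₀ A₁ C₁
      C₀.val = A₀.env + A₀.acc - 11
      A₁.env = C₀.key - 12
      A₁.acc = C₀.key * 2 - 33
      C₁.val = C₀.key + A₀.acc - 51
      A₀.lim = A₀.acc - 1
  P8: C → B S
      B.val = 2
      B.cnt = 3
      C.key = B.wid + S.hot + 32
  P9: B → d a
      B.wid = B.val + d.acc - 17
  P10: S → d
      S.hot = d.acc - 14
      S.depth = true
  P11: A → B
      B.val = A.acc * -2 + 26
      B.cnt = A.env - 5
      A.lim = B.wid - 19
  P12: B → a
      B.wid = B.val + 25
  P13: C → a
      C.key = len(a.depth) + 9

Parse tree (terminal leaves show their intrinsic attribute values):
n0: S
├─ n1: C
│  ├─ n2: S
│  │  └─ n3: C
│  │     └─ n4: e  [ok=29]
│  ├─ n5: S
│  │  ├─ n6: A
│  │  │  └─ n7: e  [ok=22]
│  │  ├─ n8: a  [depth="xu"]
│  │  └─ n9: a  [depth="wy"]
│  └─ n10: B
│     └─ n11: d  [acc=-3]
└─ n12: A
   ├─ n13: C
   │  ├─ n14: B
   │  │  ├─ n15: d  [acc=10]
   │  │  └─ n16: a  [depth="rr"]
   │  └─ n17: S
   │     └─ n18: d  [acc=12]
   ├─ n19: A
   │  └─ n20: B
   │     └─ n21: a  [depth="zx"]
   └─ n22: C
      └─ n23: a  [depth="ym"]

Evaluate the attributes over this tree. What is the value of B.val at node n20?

-8

1. n1.val = 29  [29]
2. n3.val = -1  [-1]
3. n4.ok = 29  [terminal]
4. n3.key = 1  [C.val + e.ok - 27]
5. n2.hot = -5  [C.key - 6]
6. n2.depth = true  [C.key > 0]
7. n6.env = 26  [26]
8. n6.acc = 23  [23]
9. n7.ok = 22  [terminal]
10. n6.lim = -3  [A.env - 29]
11. n8.depth = "xu"  [terminal]
12. n9.depth = "wy"  [terminal]
13. n5.hot = 14  [14]
14. n5.depth = false  [A.lim > -3]
15. n10.val = 6  [S₁.hot * 2 - 22]
16. n10.cnt = 10  [S₀.hot + 15]
17. n11.acc = -3  [terminal]
18. n10.wid = 23  [B.cnt * 2 + 3]
19. n1.key = 18  [C.val - 11]
20. n12.env = 10  [C.key - 8]
21. n12.acc = 21  [C.key * -2 + 57]
22. n13.val = 20  [A₀.env + A₀.acc - 11]
23. n14.val = 2  [2]
24. n14.cnt = 3  [3]
25. n15.acc = 10  [terminal]
26. n16.depth = "rr"  [terminal]
27. n14.wid = -5  [B.val + d.acc - 17]
28. n18.acc = 12  [terminal]
29. n17.hot = -2  [d.acc - 14]
30. n17.depth = true  [true]
31. n13.key = 25  [B.wid + S.hot + 32]
32. n19.env = 13  [C₀.key - 12]
33. n19.acc = 17  [C₀.key * 2 - 33]
34. n20.val = -8  [A.acc * -2 + 26]
35. n20.cnt = 8  [A.env - 5]
36. n21.depth = "zx"  [terminal]
37. n20.wid = 17  [B.val + 25]
38. n19.lim = -2  [B.wid - 19]
39. n22.val = -5  [C₀.key + A₀.acc - 51]
40. n23.depth = "ym"  [terminal]
41. n22.key = 11  [len(a.depth) + 9]
42. n12.lim = 20  [A₀.acc - 1]
43. n0.hot = 22  [C.key + 4]
44. n0.depth = true  [C.key > 17]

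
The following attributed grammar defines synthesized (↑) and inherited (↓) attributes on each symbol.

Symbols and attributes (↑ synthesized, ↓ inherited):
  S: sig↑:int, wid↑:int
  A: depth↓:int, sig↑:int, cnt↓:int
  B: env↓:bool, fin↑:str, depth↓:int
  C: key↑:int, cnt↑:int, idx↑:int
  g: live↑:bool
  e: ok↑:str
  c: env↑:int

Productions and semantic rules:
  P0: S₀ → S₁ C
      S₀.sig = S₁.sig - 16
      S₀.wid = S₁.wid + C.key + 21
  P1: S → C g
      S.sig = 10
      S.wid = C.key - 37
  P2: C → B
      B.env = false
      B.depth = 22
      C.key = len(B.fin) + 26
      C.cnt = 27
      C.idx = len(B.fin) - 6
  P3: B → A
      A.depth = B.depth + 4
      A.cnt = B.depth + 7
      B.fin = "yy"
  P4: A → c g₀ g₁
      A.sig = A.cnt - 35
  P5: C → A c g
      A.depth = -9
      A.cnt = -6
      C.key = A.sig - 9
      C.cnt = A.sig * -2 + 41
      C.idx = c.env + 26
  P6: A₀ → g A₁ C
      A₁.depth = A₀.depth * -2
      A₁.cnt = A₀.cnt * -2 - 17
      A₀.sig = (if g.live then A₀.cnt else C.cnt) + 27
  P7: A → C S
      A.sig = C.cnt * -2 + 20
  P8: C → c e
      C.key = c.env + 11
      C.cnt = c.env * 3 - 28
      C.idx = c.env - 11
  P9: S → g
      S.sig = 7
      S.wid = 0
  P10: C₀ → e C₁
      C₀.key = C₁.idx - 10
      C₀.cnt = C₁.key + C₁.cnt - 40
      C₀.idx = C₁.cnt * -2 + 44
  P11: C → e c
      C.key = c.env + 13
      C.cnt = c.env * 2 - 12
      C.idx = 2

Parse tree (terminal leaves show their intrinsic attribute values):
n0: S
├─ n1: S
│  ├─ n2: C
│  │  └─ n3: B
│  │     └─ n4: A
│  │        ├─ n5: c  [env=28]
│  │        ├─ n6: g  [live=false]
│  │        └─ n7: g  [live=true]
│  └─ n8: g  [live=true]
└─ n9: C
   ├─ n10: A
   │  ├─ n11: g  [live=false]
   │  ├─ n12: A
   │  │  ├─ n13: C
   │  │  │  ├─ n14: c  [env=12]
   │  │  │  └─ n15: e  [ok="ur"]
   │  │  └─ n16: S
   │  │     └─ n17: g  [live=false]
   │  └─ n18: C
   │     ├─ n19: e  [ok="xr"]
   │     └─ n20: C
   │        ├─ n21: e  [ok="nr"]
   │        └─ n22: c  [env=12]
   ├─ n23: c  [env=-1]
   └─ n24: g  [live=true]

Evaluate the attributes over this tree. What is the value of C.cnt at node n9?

1. n3.env = false  [false]
2. n3.depth = 22  [22]
3. n4.depth = 26  [B.depth + 4]
4. n4.cnt = 29  [B.depth + 7]
5. n5.env = 28  [terminal]
6. n6.live = false  [terminal]
7. n7.live = true  [terminal]
8. n4.sig = -6  [A.cnt - 35]
9. n3.fin = "yy"  ["yy"]
10. n2.key = 28  [len(B.fin) + 26]
11. n2.cnt = 27  [27]
12. n2.idx = -4  [len(B.fin) - 6]
13. n8.live = true  [terminal]
14. n1.sig = 10  [10]
15. n1.wid = -9  [C.key - 37]
16. n10.depth = -9  [-9]
17. n10.cnt = -6  [-6]
18. n11.live = false  [terminal]
19. n12.depth = 18  [A₀.depth * -2]
20. n12.cnt = -5  [A₀.cnt * -2 - 17]
21. n14.env = 12  [terminal]
22. n15.ok = "ur"  [terminal]
23. n13.key = 23  [c.env + 11]
24. n13.cnt = 8  [c.env * 3 - 28]
25. n13.idx = 1  [c.env - 11]
26. n17.live = false  [terminal]
27. n16.sig = 7  [7]
28. n16.wid = 0  [0]
29. n12.sig = 4  [C.cnt * -2 + 20]
30. n19.ok = "xr"  [terminal]
31. n21.ok = "nr"  [terminal]
32. n22.env = 12  [terminal]
33. n20.key = 25  [c.env + 13]
34. n20.cnt = 12  [c.env * 2 - 12]
35. n20.idx = 2  [2]
36. n18.key = -8  [C₁.idx - 10]
37. n18.cnt = -3  [C₁.key + C₁.cnt - 40]
38. n18.idx = 20  [C₁.cnt * -2 + 44]
39. n10.sig = 24  [(if g.live then A₀.cnt else C.cnt) + 27]
40. n23.env = -1  [terminal]
41. n24.live = true  [terminal]
42. n9.key = 15  [A.sig - 9]
43. n9.cnt = -7  [A.sig * -2 + 41]
44. n9.idx = 25  [c.env + 26]
45. n0.sig = -6  [S₁.sig - 16]
46. n0.wid = 27  [S₁.wid + C.key + 21]

-7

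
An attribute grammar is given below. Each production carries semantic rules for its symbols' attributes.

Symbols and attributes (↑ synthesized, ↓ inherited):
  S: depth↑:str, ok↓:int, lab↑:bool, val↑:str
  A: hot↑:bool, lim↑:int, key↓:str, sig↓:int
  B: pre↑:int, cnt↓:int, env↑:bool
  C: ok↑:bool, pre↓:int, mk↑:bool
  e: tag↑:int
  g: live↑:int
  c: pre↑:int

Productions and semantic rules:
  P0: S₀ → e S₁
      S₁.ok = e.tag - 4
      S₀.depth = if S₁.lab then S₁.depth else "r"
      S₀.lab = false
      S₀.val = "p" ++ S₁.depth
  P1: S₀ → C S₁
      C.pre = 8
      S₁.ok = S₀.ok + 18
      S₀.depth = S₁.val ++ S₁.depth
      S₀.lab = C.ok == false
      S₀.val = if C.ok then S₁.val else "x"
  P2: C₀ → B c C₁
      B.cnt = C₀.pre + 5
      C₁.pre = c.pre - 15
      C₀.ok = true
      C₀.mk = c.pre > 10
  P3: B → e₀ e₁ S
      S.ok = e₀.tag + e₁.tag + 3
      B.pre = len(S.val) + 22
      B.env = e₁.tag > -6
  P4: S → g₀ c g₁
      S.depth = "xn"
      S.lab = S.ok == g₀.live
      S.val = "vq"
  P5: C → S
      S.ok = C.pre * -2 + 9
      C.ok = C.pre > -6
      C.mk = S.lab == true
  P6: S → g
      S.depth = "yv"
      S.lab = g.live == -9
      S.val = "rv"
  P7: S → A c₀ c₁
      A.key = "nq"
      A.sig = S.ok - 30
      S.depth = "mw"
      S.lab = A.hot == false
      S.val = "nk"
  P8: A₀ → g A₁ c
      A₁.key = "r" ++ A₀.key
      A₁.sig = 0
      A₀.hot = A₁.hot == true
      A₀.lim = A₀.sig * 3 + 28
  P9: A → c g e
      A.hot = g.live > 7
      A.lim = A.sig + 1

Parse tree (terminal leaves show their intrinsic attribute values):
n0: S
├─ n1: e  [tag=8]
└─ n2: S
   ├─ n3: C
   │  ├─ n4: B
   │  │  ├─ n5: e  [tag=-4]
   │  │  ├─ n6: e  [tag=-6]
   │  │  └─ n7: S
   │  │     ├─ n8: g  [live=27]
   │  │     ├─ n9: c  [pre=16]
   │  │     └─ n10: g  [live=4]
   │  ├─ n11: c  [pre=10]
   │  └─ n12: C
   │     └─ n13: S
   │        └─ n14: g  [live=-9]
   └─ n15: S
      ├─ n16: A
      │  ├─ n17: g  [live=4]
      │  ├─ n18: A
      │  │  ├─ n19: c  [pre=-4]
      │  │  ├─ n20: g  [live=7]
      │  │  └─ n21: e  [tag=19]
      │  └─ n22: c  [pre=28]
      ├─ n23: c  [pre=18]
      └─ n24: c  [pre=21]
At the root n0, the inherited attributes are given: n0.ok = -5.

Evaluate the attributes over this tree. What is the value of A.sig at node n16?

-8

1. n0.ok = -5  [given at root]
2. n1.tag = 8  [terminal]
3. n2.ok = 4  [e.tag - 4]
4. n3.pre = 8  [8]
5. n4.cnt = 13  [C₀.pre + 5]
6. n5.tag = -4  [terminal]
7. n6.tag = -6  [terminal]
8. n7.ok = -7  [e₀.tag + e₁.tag + 3]
9. n8.live = 27  [terminal]
10. n9.pre = 16  [terminal]
11. n10.live = 4  [terminal]
12. n7.depth = "xn"  ["xn"]
13. n7.lab = false  [S.ok == g₀.live]
14. n7.val = "vq"  ["vq"]
15. n4.pre = 24  [len(S.val) + 22]
16. n4.env = false  [e₁.tag > -6]
17. n11.pre = 10  [terminal]
18. n12.pre = -5  [c.pre - 15]
19. n13.ok = 19  [C.pre * -2 + 9]
20. n14.live = -9  [terminal]
21. n13.depth = "yv"  ["yv"]
22. n13.lab = true  [g.live == -9]
23. n13.val = "rv"  ["rv"]
24. n12.ok = true  [C.pre > -6]
25. n12.mk = true  [S.lab == true]
26. n3.ok = true  [true]
27. n3.mk = false  [c.pre > 10]
28. n15.ok = 22  [S₀.ok + 18]
29. n16.key = "nq"  ["nq"]
30. n16.sig = -8  [S.ok - 30]
31. n17.live = 4  [terminal]
32. n18.key = "rnq"  ["r" ++ A₀.key]
33. n18.sig = 0  [0]
34. n19.pre = -4  [terminal]
35. n20.live = 7  [terminal]
36. n21.tag = 19  [terminal]
37. n18.hot = false  [g.live > 7]
38. n18.lim = 1  [A.sig + 1]
39. n22.pre = 28  [terminal]
40. n16.hot = false  [A₁.hot == true]
41. n16.lim = 4  [A₀.sig * 3 + 28]
42. n23.pre = 18  [terminal]
43. n24.pre = 21  [terminal]
44. n15.depth = "mw"  ["mw"]
45. n15.lab = true  [A.hot == false]
46. n15.val = "nk"  ["nk"]
47. n2.depth = "nkmw"  [S₁.val ++ S₁.depth]
48. n2.lab = false  [C.ok == false]
49. n2.val = "nk"  [if C.ok then S₁.val else "x"]
50. n0.depth = "r"  [if S₁.lab then S₁.depth else "r"]
51. n0.lab = false  [false]
52. n0.val = "pnkmw"  ["p" ++ S₁.depth]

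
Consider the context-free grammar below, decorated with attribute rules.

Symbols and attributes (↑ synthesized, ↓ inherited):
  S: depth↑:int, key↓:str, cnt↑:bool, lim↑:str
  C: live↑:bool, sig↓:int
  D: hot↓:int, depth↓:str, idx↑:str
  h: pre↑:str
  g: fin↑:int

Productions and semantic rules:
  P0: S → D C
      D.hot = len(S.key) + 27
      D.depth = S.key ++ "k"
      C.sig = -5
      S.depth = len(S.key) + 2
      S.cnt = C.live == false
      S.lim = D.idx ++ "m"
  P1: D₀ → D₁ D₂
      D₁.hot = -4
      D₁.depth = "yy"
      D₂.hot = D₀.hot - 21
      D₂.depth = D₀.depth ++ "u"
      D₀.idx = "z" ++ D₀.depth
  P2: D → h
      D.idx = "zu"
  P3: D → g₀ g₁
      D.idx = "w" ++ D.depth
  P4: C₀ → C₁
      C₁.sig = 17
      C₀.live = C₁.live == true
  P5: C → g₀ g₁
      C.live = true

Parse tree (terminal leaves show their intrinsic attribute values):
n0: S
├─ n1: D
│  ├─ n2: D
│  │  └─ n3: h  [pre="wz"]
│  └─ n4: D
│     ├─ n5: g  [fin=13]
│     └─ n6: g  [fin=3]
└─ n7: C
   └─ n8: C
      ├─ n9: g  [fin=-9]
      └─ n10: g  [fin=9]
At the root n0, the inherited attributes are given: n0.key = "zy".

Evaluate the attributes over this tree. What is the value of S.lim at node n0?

"zzykm"

1. n0.key = "zy"  [given at root]
2. n1.hot = 29  [len(S.key) + 27]
3. n1.depth = "zyk"  [S.key ++ "k"]
4. n2.hot = -4  [-4]
5. n2.depth = "yy"  ["yy"]
6. n3.pre = "wz"  [terminal]
7. n2.idx = "zu"  ["zu"]
8. n4.hot = 8  [D₀.hot - 21]
9. n4.depth = "zyku"  [D₀.depth ++ "u"]
10. n5.fin = 13  [terminal]
11. n6.fin = 3  [terminal]
12. n4.idx = "wzyku"  ["w" ++ D.depth]
13. n1.idx = "zzyk"  ["z" ++ D₀.depth]
14. n7.sig = -5  [-5]
15. n8.sig = 17  [17]
16. n9.fin = -9  [terminal]
17. n10.fin = 9  [terminal]
18. n8.live = true  [true]
19. n7.live = true  [C₁.live == true]
20. n0.depth = 4  [len(S.key) + 2]
21. n0.cnt = false  [C.live == false]
22. n0.lim = "zzykm"  [D.idx ++ "m"]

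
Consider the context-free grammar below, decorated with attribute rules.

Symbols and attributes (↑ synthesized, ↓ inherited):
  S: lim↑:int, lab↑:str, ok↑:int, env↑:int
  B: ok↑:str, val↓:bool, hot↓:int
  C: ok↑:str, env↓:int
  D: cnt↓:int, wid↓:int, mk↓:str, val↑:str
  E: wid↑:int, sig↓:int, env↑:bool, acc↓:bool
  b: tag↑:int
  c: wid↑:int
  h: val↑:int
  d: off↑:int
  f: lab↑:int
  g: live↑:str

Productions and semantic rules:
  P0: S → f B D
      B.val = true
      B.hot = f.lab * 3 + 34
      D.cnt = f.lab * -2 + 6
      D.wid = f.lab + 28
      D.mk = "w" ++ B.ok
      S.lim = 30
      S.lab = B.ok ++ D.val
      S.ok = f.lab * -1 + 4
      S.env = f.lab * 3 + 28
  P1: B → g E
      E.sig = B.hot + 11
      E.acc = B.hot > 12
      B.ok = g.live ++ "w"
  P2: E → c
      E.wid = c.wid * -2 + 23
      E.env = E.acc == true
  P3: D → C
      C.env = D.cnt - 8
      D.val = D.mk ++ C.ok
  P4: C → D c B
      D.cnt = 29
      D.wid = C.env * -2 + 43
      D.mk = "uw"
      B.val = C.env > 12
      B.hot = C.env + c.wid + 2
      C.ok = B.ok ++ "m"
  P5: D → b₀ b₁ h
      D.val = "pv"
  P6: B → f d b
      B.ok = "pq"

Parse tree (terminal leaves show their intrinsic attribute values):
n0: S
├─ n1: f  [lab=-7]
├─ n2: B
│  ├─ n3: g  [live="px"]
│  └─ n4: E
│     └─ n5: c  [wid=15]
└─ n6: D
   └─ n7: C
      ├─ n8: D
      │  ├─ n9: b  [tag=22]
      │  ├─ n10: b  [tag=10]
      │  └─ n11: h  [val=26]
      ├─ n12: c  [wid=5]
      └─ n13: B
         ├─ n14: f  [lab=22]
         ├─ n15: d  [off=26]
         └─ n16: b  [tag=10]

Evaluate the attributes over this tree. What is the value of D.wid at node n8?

1. n1.lab = -7  [terminal]
2. n2.val = true  [true]
3. n2.hot = 13  [f.lab * 3 + 34]
4. n3.live = "px"  [terminal]
5. n4.sig = 24  [B.hot + 11]
6. n4.acc = true  [B.hot > 12]
7. n5.wid = 15  [terminal]
8. n4.wid = -7  [c.wid * -2 + 23]
9. n4.env = true  [E.acc == true]
10. n2.ok = "pxw"  [g.live ++ "w"]
11. n6.cnt = 20  [f.lab * -2 + 6]
12. n6.wid = 21  [f.lab + 28]
13. n6.mk = "wpxw"  ["w" ++ B.ok]
14. n7.env = 12  [D.cnt - 8]
15. n8.cnt = 29  [29]
16. n8.wid = 19  [C.env * -2 + 43]
17. n8.mk = "uw"  ["uw"]
18. n9.tag = 22  [terminal]
19. n10.tag = 10  [terminal]
20. n11.val = 26  [terminal]
21. n8.val = "pv"  ["pv"]
22. n12.wid = 5  [terminal]
23. n13.val = false  [C.env > 12]
24. n13.hot = 19  [C.env + c.wid + 2]
25. n14.lab = 22  [terminal]
26. n15.off = 26  [terminal]
27. n16.tag = 10  [terminal]
28. n13.ok = "pq"  ["pq"]
29. n7.ok = "pqm"  [B.ok ++ "m"]
30. n6.val = "wpxwpqm"  [D.mk ++ C.ok]
31. n0.lim = 30  [30]
32. n0.lab = "pxwwpxwpqm"  [B.ok ++ D.val]
33. n0.ok = 11  [f.lab * -1 + 4]
34. n0.env = 7  [f.lab * 3 + 28]

19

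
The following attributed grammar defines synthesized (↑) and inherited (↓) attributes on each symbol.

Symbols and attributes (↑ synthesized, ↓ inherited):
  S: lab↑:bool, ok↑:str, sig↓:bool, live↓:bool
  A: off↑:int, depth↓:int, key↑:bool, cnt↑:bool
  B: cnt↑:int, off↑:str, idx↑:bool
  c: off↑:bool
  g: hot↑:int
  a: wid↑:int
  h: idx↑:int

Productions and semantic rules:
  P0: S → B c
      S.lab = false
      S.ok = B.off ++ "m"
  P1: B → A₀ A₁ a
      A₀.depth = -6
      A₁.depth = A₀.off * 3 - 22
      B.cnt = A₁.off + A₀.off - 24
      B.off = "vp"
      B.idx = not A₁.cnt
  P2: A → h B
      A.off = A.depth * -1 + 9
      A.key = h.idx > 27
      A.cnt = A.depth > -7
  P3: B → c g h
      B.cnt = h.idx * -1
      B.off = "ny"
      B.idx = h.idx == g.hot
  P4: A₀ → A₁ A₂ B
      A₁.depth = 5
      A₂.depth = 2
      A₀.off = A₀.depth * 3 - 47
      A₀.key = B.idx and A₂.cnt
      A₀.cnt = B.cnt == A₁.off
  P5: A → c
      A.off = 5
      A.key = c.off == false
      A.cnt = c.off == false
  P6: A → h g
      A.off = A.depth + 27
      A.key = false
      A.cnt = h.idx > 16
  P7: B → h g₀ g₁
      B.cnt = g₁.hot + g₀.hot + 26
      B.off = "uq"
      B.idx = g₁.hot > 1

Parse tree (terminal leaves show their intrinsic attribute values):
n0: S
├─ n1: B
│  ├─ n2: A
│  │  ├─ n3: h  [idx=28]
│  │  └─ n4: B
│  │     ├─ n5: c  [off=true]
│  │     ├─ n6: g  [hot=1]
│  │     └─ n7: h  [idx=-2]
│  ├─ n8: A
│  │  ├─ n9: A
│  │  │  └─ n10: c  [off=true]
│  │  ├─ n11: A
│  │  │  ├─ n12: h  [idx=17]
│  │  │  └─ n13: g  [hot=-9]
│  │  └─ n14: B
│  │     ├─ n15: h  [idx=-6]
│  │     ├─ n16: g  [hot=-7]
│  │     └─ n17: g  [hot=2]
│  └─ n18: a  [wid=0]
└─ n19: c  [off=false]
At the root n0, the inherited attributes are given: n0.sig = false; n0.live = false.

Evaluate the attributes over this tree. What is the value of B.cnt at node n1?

13

1. n0.sig = false  [given at root]
2. n0.live = false  [given at root]
3. n2.depth = -6  [-6]
4. n3.idx = 28  [terminal]
5. n5.off = true  [terminal]
6. n6.hot = 1  [terminal]
7. n7.idx = -2  [terminal]
8. n4.cnt = 2  [h.idx * -1]
9. n4.off = "ny"  ["ny"]
10. n4.idx = false  [h.idx == g.hot]
11. n2.off = 15  [A.depth * -1 + 9]
12. n2.key = true  [h.idx > 27]
13. n2.cnt = true  [A.depth > -7]
14. n8.depth = 23  [A₀.off * 3 - 22]
15. n9.depth = 5  [5]
16. n10.off = true  [terminal]
17. n9.off = 5  [5]
18. n9.key = false  [c.off == false]
19. n9.cnt = false  [c.off == false]
20. n11.depth = 2  [2]
21. n12.idx = 17  [terminal]
22. n13.hot = -9  [terminal]
23. n11.off = 29  [A.depth + 27]
24. n11.key = false  [false]
25. n11.cnt = true  [h.idx > 16]
26. n15.idx = -6  [terminal]
27. n16.hot = -7  [terminal]
28. n17.hot = 2  [terminal]
29. n14.cnt = 21  [g₁.hot + g₀.hot + 26]
30. n14.off = "uq"  ["uq"]
31. n14.idx = true  [g₁.hot > 1]
32. n8.off = 22  [A₀.depth * 3 - 47]
33. n8.key = true  [B.idx and A₂.cnt]
34. n8.cnt = false  [B.cnt == A₁.off]
35. n18.wid = 0  [terminal]
36. n1.cnt = 13  [A₁.off + A₀.off - 24]
37. n1.off = "vp"  ["vp"]
38. n1.idx = true  [not A₁.cnt]
39. n19.off = false  [terminal]
40. n0.lab = false  [false]
41. n0.ok = "vpm"  [B.off ++ "m"]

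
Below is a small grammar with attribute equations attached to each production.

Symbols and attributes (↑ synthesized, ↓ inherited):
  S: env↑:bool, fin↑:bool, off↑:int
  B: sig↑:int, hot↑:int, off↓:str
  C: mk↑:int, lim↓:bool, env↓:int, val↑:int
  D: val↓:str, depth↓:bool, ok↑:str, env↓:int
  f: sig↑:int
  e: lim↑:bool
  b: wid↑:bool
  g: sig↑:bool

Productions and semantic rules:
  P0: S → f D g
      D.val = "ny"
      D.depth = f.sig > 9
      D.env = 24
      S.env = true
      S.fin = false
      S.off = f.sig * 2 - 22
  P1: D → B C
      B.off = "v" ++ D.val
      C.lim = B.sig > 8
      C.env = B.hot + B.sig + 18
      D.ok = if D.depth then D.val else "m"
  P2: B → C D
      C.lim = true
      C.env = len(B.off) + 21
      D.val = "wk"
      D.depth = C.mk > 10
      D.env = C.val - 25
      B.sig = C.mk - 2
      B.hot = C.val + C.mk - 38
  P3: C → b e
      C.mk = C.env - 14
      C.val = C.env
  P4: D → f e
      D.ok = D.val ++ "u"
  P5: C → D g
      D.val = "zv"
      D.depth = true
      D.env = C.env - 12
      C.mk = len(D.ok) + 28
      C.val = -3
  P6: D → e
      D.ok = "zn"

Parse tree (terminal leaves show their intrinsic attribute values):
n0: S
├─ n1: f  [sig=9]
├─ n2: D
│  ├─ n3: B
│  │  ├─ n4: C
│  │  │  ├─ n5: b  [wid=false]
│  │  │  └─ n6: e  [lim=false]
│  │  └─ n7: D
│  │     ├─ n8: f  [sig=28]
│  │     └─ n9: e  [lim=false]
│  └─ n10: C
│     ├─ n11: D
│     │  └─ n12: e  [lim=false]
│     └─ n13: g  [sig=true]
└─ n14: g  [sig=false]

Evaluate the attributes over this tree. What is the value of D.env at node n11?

1. n1.sig = 9  [terminal]
2. n2.val = "ny"  ["ny"]
3. n2.depth = false  [f.sig > 9]
4. n2.env = 24  [24]
5. n3.off = "vny"  ["v" ++ D.val]
6. n4.lim = true  [true]
7. n4.env = 24  [len(B.off) + 21]
8. n5.wid = false  [terminal]
9. n6.lim = false  [terminal]
10. n4.mk = 10  [C.env - 14]
11. n4.val = 24  [C.env]
12. n7.val = "wk"  ["wk"]
13. n7.depth = false  [C.mk > 10]
14. n7.env = -1  [C.val - 25]
15. n8.sig = 28  [terminal]
16. n9.lim = false  [terminal]
17. n7.ok = "wku"  [D.val ++ "u"]
18. n3.sig = 8  [C.mk - 2]
19. n3.hot = -4  [C.val + C.mk - 38]
20. n10.lim = false  [B.sig > 8]
21. n10.env = 22  [B.hot + B.sig + 18]
22. n11.val = "zv"  ["zv"]
23. n11.depth = true  [true]
24. n11.env = 10  [C.env - 12]
25. n12.lim = false  [terminal]
26. n11.ok = "zn"  ["zn"]
27. n13.sig = true  [terminal]
28. n10.mk = 30  [len(D.ok) + 28]
29. n10.val = -3  [-3]
30. n2.ok = "m"  [if D.depth then D.val else "m"]
31. n14.sig = false  [terminal]
32. n0.env = true  [true]
33. n0.fin = false  [false]
34. n0.off = -4  [f.sig * 2 - 22]

10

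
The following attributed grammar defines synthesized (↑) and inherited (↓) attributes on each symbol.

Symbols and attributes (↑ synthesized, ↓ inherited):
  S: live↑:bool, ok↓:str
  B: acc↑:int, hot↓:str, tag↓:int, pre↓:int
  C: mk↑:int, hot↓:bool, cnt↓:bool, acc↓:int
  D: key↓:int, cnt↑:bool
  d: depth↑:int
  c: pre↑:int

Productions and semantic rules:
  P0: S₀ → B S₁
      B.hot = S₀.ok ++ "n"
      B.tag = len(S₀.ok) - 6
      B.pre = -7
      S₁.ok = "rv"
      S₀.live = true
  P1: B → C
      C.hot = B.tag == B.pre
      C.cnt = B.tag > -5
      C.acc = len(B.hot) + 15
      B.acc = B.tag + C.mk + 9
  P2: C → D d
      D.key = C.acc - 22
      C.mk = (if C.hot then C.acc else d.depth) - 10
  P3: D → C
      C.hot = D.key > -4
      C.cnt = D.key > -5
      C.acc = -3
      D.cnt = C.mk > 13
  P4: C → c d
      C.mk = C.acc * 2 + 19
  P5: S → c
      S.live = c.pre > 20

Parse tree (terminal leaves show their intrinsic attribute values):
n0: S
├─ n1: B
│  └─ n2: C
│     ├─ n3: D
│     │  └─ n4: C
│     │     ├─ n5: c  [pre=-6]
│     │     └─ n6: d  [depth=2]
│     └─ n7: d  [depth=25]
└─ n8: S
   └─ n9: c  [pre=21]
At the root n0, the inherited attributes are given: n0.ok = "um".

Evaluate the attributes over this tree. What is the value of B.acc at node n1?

20

1. n0.ok = "um"  [given at root]
2. n1.hot = "umn"  [S₀.ok ++ "n"]
3. n1.tag = -4  [len(S₀.ok) - 6]
4. n1.pre = -7  [-7]
5. n2.hot = false  [B.tag == B.pre]
6. n2.cnt = true  [B.tag > -5]
7. n2.acc = 18  [len(B.hot) + 15]
8. n3.key = -4  [C.acc - 22]
9. n4.hot = false  [D.key > -4]
10. n4.cnt = true  [D.key > -5]
11. n4.acc = -3  [-3]
12. n5.pre = -6  [terminal]
13. n6.depth = 2  [terminal]
14. n4.mk = 13  [C.acc * 2 + 19]
15. n3.cnt = false  [C.mk > 13]
16. n7.depth = 25  [terminal]
17. n2.mk = 15  [(if C.hot then C.acc else d.depth) - 10]
18. n1.acc = 20  [B.tag + C.mk + 9]
19. n8.ok = "rv"  ["rv"]
20. n9.pre = 21  [terminal]
21. n8.live = true  [c.pre > 20]
22. n0.live = true  [true]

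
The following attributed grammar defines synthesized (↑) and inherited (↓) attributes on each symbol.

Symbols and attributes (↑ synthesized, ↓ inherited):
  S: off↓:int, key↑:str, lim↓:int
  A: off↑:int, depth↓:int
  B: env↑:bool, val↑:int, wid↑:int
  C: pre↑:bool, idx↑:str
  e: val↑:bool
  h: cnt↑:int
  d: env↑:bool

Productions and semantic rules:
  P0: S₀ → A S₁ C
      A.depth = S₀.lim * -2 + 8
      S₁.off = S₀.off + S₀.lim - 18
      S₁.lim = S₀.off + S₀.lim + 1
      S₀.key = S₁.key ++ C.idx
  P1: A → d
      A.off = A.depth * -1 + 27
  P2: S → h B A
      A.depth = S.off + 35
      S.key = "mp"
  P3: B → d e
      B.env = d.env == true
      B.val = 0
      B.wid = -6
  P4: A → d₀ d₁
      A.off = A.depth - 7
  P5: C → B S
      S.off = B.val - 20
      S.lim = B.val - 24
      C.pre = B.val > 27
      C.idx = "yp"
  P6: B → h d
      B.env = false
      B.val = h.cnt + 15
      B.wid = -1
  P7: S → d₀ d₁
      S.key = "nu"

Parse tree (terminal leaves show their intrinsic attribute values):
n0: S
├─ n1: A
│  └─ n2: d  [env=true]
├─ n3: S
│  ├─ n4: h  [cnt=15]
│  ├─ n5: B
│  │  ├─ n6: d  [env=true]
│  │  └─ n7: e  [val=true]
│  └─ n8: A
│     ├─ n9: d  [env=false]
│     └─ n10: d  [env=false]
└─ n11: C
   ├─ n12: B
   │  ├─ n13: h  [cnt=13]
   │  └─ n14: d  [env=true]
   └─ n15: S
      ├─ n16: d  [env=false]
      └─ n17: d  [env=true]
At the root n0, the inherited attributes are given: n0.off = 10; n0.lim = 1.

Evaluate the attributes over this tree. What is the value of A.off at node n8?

21

1. n0.off = 10  [given at root]
2. n0.lim = 1  [given at root]
3. n1.depth = 6  [S₀.lim * -2 + 8]
4. n2.env = true  [terminal]
5. n1.off = 21  [A.depth * -1 + 27]
6. n3.off = -7  [S₀.off + S₀.lim - 18]
7. n3.lim = 12  [S₀.off + S₀.lim + 1]
8. n4.cnt = 15  [terminal]
9. n6.env = true  [terminal]
10. n7.val = true  [terminal]
11. n5.env = true  [d.env == true]
12. n5.val = 0  [0]
13. n5.wid = -6  [-6]
14. n8.depth = 28  [S.off + 35]
15. n9.env = false  [terminal]
16. n10.env = false  [terminal]
17. n8.off = 21  [A.depth - 7]
18. n3.key = "mp"  ["mp"]
19. n13.cnt = 13  [terminal]
20. n14.env = true  [terminal]
21. n12.env = false  [false]
22. n12.val = 28  [h.cnt + 15]
23. n12.wid = -1  [-1]
24. n15.off = 8  [B.val - 20]
25. n15.lim = 4  [B.val - 24]
26. n16.env = false  [terminal]
27. n17.env = true  [terminal]
28. n15.key = "nu"  ["nu"]
29. n11.pre = true  [B.val > 27]
30. n11.idx = "yp"  ["yp"]
31. n0.key = "mpyp"  [S₁.key ++ C.idx]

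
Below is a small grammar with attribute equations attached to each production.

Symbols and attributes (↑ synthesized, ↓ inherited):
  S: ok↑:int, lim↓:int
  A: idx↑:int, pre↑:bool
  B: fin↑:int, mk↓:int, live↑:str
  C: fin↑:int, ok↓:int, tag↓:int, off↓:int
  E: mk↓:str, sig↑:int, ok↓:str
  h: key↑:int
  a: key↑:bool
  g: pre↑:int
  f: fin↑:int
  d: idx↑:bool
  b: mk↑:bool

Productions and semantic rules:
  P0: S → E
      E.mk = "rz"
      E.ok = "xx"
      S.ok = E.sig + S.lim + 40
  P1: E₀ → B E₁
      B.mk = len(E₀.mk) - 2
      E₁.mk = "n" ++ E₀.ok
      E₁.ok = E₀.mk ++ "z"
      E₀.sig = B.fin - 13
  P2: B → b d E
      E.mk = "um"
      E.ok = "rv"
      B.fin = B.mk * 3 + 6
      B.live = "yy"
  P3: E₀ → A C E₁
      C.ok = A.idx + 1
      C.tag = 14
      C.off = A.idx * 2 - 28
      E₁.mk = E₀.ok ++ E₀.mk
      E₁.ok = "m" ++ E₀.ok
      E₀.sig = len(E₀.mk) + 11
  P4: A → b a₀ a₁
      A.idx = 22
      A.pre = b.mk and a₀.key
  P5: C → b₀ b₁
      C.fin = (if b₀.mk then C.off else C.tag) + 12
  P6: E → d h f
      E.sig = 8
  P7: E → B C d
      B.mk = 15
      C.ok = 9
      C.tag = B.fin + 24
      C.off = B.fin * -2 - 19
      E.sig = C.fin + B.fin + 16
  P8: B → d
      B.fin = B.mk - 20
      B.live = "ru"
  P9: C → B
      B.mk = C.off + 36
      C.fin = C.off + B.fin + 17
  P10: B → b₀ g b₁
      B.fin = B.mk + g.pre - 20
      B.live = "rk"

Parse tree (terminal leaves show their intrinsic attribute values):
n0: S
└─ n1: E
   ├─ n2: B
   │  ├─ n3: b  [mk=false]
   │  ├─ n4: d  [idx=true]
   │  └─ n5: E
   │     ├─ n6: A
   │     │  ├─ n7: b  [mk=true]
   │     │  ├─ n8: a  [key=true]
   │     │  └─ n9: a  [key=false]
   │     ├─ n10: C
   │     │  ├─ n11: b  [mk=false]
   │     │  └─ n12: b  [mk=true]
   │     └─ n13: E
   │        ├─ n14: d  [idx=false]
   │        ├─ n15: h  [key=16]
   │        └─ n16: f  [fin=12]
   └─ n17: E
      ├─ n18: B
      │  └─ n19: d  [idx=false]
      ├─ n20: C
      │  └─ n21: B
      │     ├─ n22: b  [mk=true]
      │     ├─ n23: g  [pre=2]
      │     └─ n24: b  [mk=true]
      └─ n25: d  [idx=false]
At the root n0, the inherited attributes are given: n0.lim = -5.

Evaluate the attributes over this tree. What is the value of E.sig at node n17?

28

1. n0.lim = -5  [given at root]
2. n1.mk = "rz"  ["rz"]
3. n1.ok = "xx"  ["xx"]
4. n2.mk = 0  [len(E₀.mk) - 2]
5. n3.mk = false  [terminal]
6. n4.idx = true  [terminal]
7. n5.mk = "um"  ["um"]
8. n5.ok = "rv"  ["rv"]
9. n7.mk = true  [terminal]
10. n8.key = true  [terminal]
11. n9.key = false  [terminal]
12. n6.idx = 22  [22]
13. n6.pre = true  [b.mk and a₀.key]
14. n10.ok = 23  [A.idx + 1]
15. n10.tag = 14  [14]
16. n10.off = 16  [A.idx * 2 - 28]
17. n11.mk = false  [terminal]
18. n12.mk = true  [terminal]
19. n10.fin = 26  [(if b₀.mk then C.off else C.tag) + 12]
20. n13.mk = "rvum"  [E₀.ok ++ E₀.mk]
21. n13.ok = "mrv"  ["m" ++ E₀.ok]
22. n14.idx = false  [terminal]
23. n15.key = 16  [terminal]
24. n16.fin = 12  [terminal]
25. n13.sig = 8  [8]
26. n5.sig = 13  [len(E₀.mk) + 11]
27. n2.fin = 6  [B.mk * 3 + 6]
28. n2.live = "yy"  ["yy"]
29. n17.mk = "nxx"  ["n" ++ E₀.ok]
30. n17.ok = "rzz"  [E₀.mk ++ "z"]
31. n18.mk = 15  [15]
32. n19.idx = false  [terminal]
33. n18.fin = -5  [B.mk - 20]
34. n18.live = "ru"  ["ru"]
35. n20.ok = 9  [9]
36. n20.tag = 19  [B.fin + 24]
37. n20.off = -9  [B.fin * -2 - 19]
38. n21.mk = 27  [C.off + 36]
39. n22.mk = true  [terminal]
40. n23.pre = 2  [terminal]
41. n24.mk = true  [terminal]
42. n21.fin = 9  [B.mk + g.pre - 20]
43. n21.live = "rk"  ["rk"]
44. n20.fin = 17  [C.off + B.fin + 17]
45. n25.idx = false  [terminal]
46. n17.sig = 28  [C.fin + B.fin + 16]
47. n1.sig = -7  [B.fin - 13]
48. n0.ok = 28  [E.sig + S.lim + 40]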